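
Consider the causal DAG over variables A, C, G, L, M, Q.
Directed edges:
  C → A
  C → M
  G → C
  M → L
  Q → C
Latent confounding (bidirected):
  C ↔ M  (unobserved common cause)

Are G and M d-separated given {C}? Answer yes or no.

No — G and M are d-connected given {C}.

Bayes-Ball from G | {C} reaches {L,M,Q}.
M ∈ reach(G|{C}) ⇒ G ⊥̸ M | {C}.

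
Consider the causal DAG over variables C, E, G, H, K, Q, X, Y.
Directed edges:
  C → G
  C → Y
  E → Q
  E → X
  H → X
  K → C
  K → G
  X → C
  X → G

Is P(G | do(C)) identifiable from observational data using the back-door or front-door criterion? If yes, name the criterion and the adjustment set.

desc(C)\{C}={G,Y}; candidates ⊆ {E,H,K,Q,X}.
size 0: {}; under {} C still reaches {E,G,H,K,Q,X} ∋ G.
size 1: {E}, {H}, {K} …(+2); under {E} C still reaches {G,H,K,X} ∋ G.
{K,X}: C⊥G given {K,X} in G with C→· removed — back-door holds.
P(G|do(C)) = Σ_{K,X} P(G|C,K,X)·P(K,X).

P(G|do(C)): backdoor, adjust for {K, X}.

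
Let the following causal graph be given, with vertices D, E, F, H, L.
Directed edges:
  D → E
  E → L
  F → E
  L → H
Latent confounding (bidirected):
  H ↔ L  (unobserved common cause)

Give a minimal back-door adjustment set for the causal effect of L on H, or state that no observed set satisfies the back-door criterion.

desc(L)\{L}={H}; candidates ⊆ {D,E,F}.
L↔H: latent back-door arc(s) into L.
size 0: {}; under {} L still reaches {D,E,F,H} ∋ H.
size 1: {D}, {E}, {F}; under {D} L still reaches {E,F,H} ∋ H.
size 2: {D,E}, {D,F}, {E,F}; under {D,E} L still reaches {H} ∋ H.
L↔H cannot be blocked by any observed set — no back-door set.

L→H: no observed back-door set.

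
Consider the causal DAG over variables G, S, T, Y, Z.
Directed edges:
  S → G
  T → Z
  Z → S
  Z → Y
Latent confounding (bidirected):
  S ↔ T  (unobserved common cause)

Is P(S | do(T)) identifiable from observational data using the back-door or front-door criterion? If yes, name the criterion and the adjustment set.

desc(T)\{T}={G,S,Y,Z}; candidates ⊆ {—}.
T↔S: latent back-door arc(s) into T.
size 0: {}; under {} T still reaches {G,S} ∋ S.
T↔S cannot be blocked by any observed set — no back-door set.
{Z}: (i) intercepts every directed T→S path; (ii) no back-door T→{Z}; (iii) {T} blocks every back-door {Z}→S. Front-door holds.
P(S|do(T)) = Σ_{Z} P(Z|T) Σ_{T'} P(S|Z,T')P(T').

P(S|do(T)): frontdoor, adjust for {Z}.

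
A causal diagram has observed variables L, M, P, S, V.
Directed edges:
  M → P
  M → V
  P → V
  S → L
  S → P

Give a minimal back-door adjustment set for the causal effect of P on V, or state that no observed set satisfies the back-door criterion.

desc(P)\{P}={V}; candidates ⊆ {L,M,S}.
size 0: {}; under {} P still reaches {L,M,S,V} ∋ V.
{M}: P⊥V given {M} in G with P→· removed — back-door holds.

P→V: minimal back-door set {M}.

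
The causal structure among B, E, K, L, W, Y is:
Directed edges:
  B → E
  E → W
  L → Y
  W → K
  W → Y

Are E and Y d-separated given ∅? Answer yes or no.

No — E and Y are d-connected given ∅.

Bayes-Ball from E | ∅ reaches {B,K,W,Y}.
Y ∈ reach(E|∅) ⇒ E ⊥̸ Y | ∅.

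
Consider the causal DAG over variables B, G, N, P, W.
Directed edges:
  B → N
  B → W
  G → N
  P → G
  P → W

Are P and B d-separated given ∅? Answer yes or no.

Bayes-Ball from P | ∅ reaches {G,N,W}.
B ∉ reach(P|∅) ⇒ P ⊥ B | ∅.

Yes — P ⊥ B | ∅.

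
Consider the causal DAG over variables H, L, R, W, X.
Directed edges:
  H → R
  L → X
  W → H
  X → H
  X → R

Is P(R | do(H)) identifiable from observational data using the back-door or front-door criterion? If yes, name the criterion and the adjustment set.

desc(H)\{H}={R}; candidates ⊆ {L,W,X}.
size 0: {}; under {} H still reaches {L,R,W,X} ∋ R.
{X}: H⊥R given {X} in G with H→· removed — back-door holds.
P(R|do(H)) = Σ_{X} P(R|H,X)·P(X).

P(R|do(H)): backdoor, adjust for {X}.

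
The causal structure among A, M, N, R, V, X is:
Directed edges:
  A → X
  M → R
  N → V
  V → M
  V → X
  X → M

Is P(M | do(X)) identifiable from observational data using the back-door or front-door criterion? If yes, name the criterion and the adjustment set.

desc(X)\{X}={M,R}; candidates ⊆ {A,N,V}.
size 0: {}; under {} X still reaches {A,M,N,R,V} ∋ M.
{V}: X⊥M given {V} in G with X→· removed — back-door holds.
P(M|do(X)) = Σ_{V} P(M|X,V)·P(V).

P(M|do(X)): backdoor, adjust for {V}.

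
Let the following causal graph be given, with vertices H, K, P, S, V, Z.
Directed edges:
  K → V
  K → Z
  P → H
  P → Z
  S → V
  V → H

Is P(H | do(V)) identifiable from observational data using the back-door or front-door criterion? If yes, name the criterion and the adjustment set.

desc(V)\{V}={H}; candidates ⊆ {K,P,S,Z}.
∅: V⊥H given ∅ in G with V→· removed — back-door holds.
P(H|do(V)) = P(H|V) — no adjustment needed.

P(H|do(V)): backdoor, adjust for ∅.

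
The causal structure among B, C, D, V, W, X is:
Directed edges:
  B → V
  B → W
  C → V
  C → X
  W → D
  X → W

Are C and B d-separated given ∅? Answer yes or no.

Bayes-Ball from C | ∅ reaches {D,V,W,X}.
B ∉ reach(C|∅) ⇒ C ⊥ B | ∅.

Yes — C ⊥ B | ∅.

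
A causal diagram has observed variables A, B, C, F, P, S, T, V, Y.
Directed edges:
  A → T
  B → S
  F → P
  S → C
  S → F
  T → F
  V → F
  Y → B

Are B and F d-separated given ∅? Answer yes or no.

Bayes-Ball from B | ∅ reaches {C,F,P,S,Y}.
F ∈ reach(B|∅) ⇒ B ⊥̸ F | ∅.

No — B and F are d-connected given ∅.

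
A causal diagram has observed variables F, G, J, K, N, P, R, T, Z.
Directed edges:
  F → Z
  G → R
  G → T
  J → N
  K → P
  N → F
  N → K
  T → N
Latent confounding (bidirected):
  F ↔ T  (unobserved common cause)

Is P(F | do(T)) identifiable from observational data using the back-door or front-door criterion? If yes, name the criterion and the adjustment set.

P(F|do(T)): frontdoor, adjust for {N}.

desc(T)\{T}={F,K,N,P,Z}; candidates ⊆ {G,J,R}.
T↔F: latent back-door arc(s) into T.
size 0: {}; under {} T still reaches {F,G,R,Z} ∋ F.
size 1: {G}, {J}, {R}; under {G} T still reaches {F,Z} ∋ F.
size 2: {G,J}, {G,R}, {J,R}; under {G,J} T still reaches {F,Z} ∋ F.
T↔F cannot be blocked by any observed set — no back-door set.
{N}: (i) intercepts every directed T→F path; (ii) no back-door T→{N}; (iii) {T} blocks every back-door {N}→F. Front-door holds.
P(F|do(T)) = Σ_{N} P(N|T) Σ_{T'} P(F|N,T')P(T').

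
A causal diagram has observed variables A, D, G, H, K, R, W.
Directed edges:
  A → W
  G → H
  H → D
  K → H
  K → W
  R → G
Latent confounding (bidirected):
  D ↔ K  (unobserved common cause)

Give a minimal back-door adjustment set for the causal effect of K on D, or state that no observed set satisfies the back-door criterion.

K→D: no observed back-door set.

desc(K)\{K}={D,H,W}; candidates ⊆ {A,G,R}.
K↔D: latent back-door arc(s) into K.
size 0: {}; under {} K still reaches {D} ∋ D.
size 1: {A}, {G}, {R}; under {A} K still reaches {D} ∋ D.
size 2: {A,G}, {A,R}, {G,R}; under {A,G} K still reaches {D} ∋ D.
K↔D cannot be blocked by any observed set — no back-door set.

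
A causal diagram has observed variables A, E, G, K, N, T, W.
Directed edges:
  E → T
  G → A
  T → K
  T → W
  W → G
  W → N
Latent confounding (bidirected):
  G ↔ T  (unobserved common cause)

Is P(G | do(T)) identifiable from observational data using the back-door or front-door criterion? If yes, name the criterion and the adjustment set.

P(G|do(T)): frontdoor, adjust for {W}.

desc(T)\{T}={A,G,K,N,W}; candidates ⊆ {E}.
T↔G: latent back-door arc(s) into T.
size 0: {}; under {} T still reaches {A,E,G} ∋ G.
size 1: {E}; under {E} T still reaches {A,G} ∋ G.
T↔G cannot be blocked by any observed set — no back-door set.
{W}: (i) intercepts every directed T→G path; (ii) no back-door T→{W}; (iii) {T} blocks every back-door {W}→G. Front-door holds.
P(G|do(T)) = Σ_{W} P(W|T) Σ_{T'} P(G|W,T')P(T').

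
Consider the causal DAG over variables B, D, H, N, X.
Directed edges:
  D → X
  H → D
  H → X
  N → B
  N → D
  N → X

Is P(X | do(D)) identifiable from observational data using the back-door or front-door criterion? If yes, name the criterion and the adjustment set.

desc(D)\{D}={X}; candidates ⊆ {B,H,N}.
size 0: {}; under {} D still reaches {B,H,N,X} ∋ X.
size 1: {B}, {H}, {N}; under {B} D still reaches {H,N,X} ∋ X.
{H,N}: D⊥X given {H,N} in G with D→· removed — back-door holds.
P(X|do(D)) = Σ_{H,N} P(X|D,H,N)·P(H,N).

P(X|do(D)): backdoor, adjust for {H, N}.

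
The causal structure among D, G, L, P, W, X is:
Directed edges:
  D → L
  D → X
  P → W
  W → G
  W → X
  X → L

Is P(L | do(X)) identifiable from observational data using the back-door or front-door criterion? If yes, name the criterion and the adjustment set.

P(L|do(X)): backdoor, adjust for {D}.

desc(X)\{X}={L}; candidates ⊆ {D,G,P,W}.
size 0: {}; under {} X still reaches {D,G,L,P,W} ∋ L.
{D}: X⊥L given {D} in G with X→· removed — back-door holds.
P(L|do(X)) = Σ_{D} P(L|X,D)·P(D).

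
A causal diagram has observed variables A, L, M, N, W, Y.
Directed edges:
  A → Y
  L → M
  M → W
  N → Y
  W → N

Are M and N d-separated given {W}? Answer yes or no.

Bayes-Ball from M | {W} reaches {L}.
N ∉ reach(M|{W}) ⇒ M ⊥ N | {W}.

Yes — M ⊥ N | {W}.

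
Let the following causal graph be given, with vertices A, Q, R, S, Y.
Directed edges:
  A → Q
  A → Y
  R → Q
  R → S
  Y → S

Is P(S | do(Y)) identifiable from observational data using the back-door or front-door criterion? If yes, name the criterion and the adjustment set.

P(S|do(Y)): backdoor, adjust for ∅.

desc(Y)\{Y}={S}; candidates ⊆ {A,Q,R}.
∅: Y⊥S given ∅ in G with Y→· removed — back-door holds.
P(S|do(Y)) = P(S|Y) — no adjustment needed.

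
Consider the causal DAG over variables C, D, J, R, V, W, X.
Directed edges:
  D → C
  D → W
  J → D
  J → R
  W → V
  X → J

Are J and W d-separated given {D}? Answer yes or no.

Yes — J ⊥ W | {D}.

Bayes-Ball from J | {D} reaches {R,X}.
W ∉ reach(J|{D}) ⇒ J ⊥ W | {D}.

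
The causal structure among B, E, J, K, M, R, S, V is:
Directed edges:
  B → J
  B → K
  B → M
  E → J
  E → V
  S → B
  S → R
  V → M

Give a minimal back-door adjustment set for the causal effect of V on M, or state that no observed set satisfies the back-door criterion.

desc(V)\{V}={M}; candidates ⊆ {B,E,J,K,R,S}.
∅: V⊥M given ∅ in G with V→· removed — back-door holds.

V→M: minimal back-door set ∅.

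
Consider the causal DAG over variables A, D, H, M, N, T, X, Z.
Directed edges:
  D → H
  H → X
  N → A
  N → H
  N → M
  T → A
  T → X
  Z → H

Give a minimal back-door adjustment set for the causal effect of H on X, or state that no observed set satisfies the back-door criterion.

desc(H)\{H}={X}; candidates ⊆ {A,D,M,N,T,Z}.
∅: H⊥X given ∅ in G with H→· removed — back-door holds.

H→X: minimal back-door set ∅.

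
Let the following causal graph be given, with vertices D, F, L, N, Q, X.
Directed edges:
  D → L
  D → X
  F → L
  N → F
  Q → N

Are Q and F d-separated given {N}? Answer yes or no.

Yes — Q ⊥ F | {N}.

Bayes-Ball from Q | {N} reaches ∅.
F ∉ reach(Q|{N}) ⇒ Q ⊥ F | {N}.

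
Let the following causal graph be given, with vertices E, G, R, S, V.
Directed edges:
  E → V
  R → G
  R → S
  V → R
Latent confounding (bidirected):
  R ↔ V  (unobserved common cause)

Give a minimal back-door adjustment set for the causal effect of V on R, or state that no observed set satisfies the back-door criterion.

desc(V)\{V}={G,R,S}; candidates ⊆ {E}.
V↔R: latent back-door arc(s) into V.
size 0: {}; under {} V still reaches {E,G,R,S} ∋ R.
size 1: {E}; under {E} V still reaches {G,R,S} ∋ R.
V↔R cannot be blocked by any observed set — no back-door set.

V→R: no observed back-door set.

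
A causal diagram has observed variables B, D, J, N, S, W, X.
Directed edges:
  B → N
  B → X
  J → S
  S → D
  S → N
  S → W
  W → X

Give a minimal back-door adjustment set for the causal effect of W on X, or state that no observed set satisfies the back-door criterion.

desc(W)\{W}={X}; candidates ⊆ {B,D,J,N,S}.
∅: W⊥X given ∅ in G with W→· removed — back-door holds.

W→X: minimal back-door set ∅.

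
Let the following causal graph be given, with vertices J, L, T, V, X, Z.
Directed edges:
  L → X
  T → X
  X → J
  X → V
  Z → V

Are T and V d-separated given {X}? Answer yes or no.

Bayes-Ball from T | {X} reaches {L}.
V ∉ reach(T|{X}) ⇒ T ⊥ V | {X}.

Yes — T ⊥ V | {X}.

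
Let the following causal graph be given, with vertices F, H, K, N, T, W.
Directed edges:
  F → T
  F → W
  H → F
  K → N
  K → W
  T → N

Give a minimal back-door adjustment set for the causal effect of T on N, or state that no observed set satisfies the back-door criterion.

T→N: minimal back-door set ∅.

desc(T)\{T}={N}; candidates ⊆ {F,H,K,W}.
∅: T⊥N given ∅ in G with T→· removed — back-door holds.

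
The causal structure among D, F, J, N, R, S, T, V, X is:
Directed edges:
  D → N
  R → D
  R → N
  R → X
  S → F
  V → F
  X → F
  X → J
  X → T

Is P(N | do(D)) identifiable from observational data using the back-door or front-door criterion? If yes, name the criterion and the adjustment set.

P(N|do(D)): backdoor, adjust for {R}.

desc(D)\{D}={N}; candidates ⊆ {F,J,R,S,T,V,X}.
size 0: {}; under {} D still reaches {F,J,N,R,T,X} ∋ N.
{R}: D⊥N given {R} in G with D→· removed — back-door holds.
P(N|do(D)) = Σ_{R} P(N|D,R)·P(R).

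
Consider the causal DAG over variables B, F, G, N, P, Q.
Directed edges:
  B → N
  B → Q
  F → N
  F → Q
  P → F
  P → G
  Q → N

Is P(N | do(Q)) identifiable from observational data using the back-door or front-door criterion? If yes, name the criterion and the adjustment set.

P(N|do(Q)): backdoor, adjust for {B, F}.

desc(Q)\{Q}={N}; candidates ⊆ {B,F,G,P}.
size 0: {}; under {} Q still reaches {B,F,G,N,P} ∋ N.
size 1: {B}, {F}, {G} …(+1); under {B} Q still reaches {F,G,N,P} ∋ N.
{B,F}: Q⊥N given {B,F} in G with Q→· removed — back-door holds.
P(N|do(Q)) = Σ_{B,F} P(N|Q,B,F)·P(B,F).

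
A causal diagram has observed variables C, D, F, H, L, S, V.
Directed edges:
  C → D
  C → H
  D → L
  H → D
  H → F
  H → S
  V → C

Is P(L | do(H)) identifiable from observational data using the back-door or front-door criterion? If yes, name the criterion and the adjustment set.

P(L|do(H)): backdoor, adjust for {C}.

desc(H)\{H}={D,F,L,S}; candidates ⊆ {C,V}.
size 0: {}; under {} H still reaches {C,D,L,V} ∋ L.
{C}: H⊥L given {C} in G with H→· removed — back-door holds.
P(L|do(H)) = Σ_{C} P(L|H,C)·P(C).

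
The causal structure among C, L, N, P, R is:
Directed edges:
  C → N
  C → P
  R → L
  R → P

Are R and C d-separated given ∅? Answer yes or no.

Bayes-Ball from R | ∅ reaches {L,P}.
C ∉ reach(R|∅) ⇒ R ⊥ C | ∅.

Yes — R ⊥ C | ∅.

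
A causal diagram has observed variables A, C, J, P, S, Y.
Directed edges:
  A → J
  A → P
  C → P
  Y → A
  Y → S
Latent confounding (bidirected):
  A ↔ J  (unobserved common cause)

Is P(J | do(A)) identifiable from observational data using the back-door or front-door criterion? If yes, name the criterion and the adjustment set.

desc(A)\{A}={J,P}; candidates ⊆ {C,S,Y}.
A↔J: latent back-door arc(s) into A.
size 0: {}; under {} A still reaches {J,S,Y} ∋ J.
size 1: {C}, {S}, {Y}; under {C} A still reaches {J,S,Y} ∋ J.
size 2: {C,S}, {C,Y}, {S,Y}; under {C,S} A still reaches {J,Y} ∋ J.
A↔J cannot be blocked by any observed set — no back-door set.
No mediator lies on a directed A→…→J path.
Neither criterion identifies P(J|do(A)) in this graph.

P(J|do(A)): not identifiable (no BD/FD set).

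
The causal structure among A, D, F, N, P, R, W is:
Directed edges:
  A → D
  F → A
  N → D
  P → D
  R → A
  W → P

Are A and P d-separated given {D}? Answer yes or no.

Bayes-Ball from A | {D} reaches {F,N,P,R,W}.
P ∈ reach(A|{D}) ⇒ A ⊥̸ P | {D}.

No — A and P are d-connected given {D}.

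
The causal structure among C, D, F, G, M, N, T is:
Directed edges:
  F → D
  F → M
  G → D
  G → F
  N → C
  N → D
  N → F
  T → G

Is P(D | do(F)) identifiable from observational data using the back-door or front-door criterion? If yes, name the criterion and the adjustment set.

P(D|do(F)): backdoor, adjust for {G, N}.

desc(F)\{F}={D,M}; candidates ⊆ {C,G,N,T}.
size 0: {}; under {} F still reaches {C,D,G,N,T} ∋ D.
size 1: {C}, {G}, {N} …(+1); under {C} F still reaches {D,G,N,T} ∋ D.
{G,N}: F⊥D given {G,N} in G with F→· removed — back-door holds.
P(D|do(F)) = Σ_{G,N} P(D|F,G,N)·P(G,N).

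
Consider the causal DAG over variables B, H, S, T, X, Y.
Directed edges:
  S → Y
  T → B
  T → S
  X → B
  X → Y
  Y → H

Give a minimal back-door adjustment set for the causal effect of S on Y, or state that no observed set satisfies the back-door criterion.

S→Y: minimal back-door set ∅.

desc(S)\{S}={H,Y}; candidates ⊆ {B,T,X}.
∅: S⊥Y given ∅ in G with S→· removed — back-door holds.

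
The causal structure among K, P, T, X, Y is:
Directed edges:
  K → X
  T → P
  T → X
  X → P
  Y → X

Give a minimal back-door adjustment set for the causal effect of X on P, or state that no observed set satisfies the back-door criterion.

X→P: minimal back-door set {T}.

desc(X)\{X}={P}; candidates ⊆ {K,T,Y}.
size 0: {}; under {} X still reaches {K,P,T,Y} ∋ P.
{T}: X⊥P given {T} in G with X→· removed — back-door holds.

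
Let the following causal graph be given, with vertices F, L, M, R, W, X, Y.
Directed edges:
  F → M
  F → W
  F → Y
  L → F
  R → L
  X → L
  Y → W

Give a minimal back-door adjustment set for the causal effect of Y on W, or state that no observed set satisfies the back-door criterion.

desc(Y)\{Y}={W}; candidates ⊆ {F,L,M,R,X}.
size 0: {}; under {} Y still reaches {F,L,M,R,W,X} ∋ W.
{F}: Y⊥W given {F} in G with Y→· removed — back-door holds.

Y→W: minimal back-door set {F}.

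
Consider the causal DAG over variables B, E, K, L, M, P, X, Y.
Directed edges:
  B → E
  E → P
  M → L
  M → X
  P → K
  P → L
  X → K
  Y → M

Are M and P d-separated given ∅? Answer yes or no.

Bayes-Ball from M | ∅ reaches {K,L,X,Y}.
P ∉ reach(M|∅) ⇒ M ⊥ P | ∅.

Yes — M ⊥ P | ∅.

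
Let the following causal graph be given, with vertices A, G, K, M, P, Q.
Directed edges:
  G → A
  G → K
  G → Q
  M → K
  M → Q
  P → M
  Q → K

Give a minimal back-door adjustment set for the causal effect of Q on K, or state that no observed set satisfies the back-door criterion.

Q→K: minimal back-door set {G, M}.

desc(Q)\{Q}={K}; candidates ⊆ {A,G,M,P}.
size 0: {}; under {} Q still reaches {A,G,K,M,P} ∋ K.
size 1: {A}, {G}, {M} …(+1); under {A} Q still reaches {G,K,M,P} ∋ K.
{G,M}: Q⊥K given {G,M} in G with Q→· removed — back-door holds.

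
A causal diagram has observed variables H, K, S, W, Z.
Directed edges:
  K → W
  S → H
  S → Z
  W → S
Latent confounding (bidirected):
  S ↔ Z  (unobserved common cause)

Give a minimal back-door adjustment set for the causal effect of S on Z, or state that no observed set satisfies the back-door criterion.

S→Z: no observed back-door set.

desc(S)\{S}={H,Z}; candidates ⊆ {K,W}.
S↔Z: latent back-door arc(s) into S.
size 0: {}; under {} S still reaches {K,W,Z} ∋ Z.
size 1: {K}, {W}; under {K} S still reaches {W,Z} ∋ Z.
size 2: {K,W}; under {K,W} S still reaches {Z} ∋ Z.
S↔Z cannot be blocked by any observed set — no back-door set.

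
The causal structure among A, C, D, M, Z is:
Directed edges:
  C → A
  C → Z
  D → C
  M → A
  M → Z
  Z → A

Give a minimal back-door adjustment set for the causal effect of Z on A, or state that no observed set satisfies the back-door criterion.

desc(Z)\{Z}={A}; candidates ⊆ {C,D,M}.
size 0: {}; under {} Z still reaches {A,C,D,M} ∋ A.
size 1: {C}, {D}, {M}; under {C} Z still reaches {A,M} ∋ A.
{C,M}: Z⊥A given {C,M} in G with Z→· removed — back-door holds.

Z→A: minimal back-door set {C, M}.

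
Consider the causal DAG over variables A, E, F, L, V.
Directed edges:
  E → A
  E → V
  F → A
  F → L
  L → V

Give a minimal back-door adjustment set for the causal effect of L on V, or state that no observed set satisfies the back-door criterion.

L→V: minimal back-door set ∅.

desc(L)\{L}={V}; candidates ⊆ {A,E,F}.
∅: L⊥V given ∅ in G with L→· removed — back-door holds.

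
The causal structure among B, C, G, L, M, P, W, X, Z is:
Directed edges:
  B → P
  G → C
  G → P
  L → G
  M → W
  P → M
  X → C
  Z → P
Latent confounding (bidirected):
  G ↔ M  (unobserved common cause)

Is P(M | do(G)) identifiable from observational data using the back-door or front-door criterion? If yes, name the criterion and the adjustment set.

desc(G)\{G}={C,M,P,W}; candidates ⊆ {B,L,X,Z}.
G↔M: latent back-door arc(s) into G.
size 0: {}; under {} G still reaches {L,M,W} ∋ M.
size 1: {B}, {L}, {X} …(+1); under {B} G still reaches {L,M,W} ∋ M.
size 2: {B,L}, {B,X}, {B,Z} …(+3); under {B,L} G still reaches {M,W} ∋ M.
G↔M cannot be blocked by any observed set — no back-door set.
{P}: (i) intercepts every directed G→M path; (ii) no back-door G→{P}; (iii) {G} blocks every back-door {P}→M. Front-door holds.
P(M|do(G)) = Σ_{P} P(P|G) Σ_{G'} P(M|P,G')P(G').

P(M|do(G)): frontdoor, adjust for {P}.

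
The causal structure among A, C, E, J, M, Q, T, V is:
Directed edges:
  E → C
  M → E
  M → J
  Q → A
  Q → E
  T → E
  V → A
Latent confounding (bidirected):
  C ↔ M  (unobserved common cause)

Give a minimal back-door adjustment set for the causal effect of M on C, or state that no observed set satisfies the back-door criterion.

desc(M)\{M}={C,E,J}; candidates ⊆ {A,Q,T,V}.
M↔C: latent back-door arc(s) into M.
size 0: {}; under {} M still reaches {C} ∋ C.
size 1: {A}, {Q}, {T} …(+1); under {A} M still reaches {C} ∋ C.
size 2: {A,Q}, {A,T}, {A,V} …(+3); under {A,Q} M still reaches {C} ∋ C.
M↔C cannot be blocked by any observed set — no back-door set.

M→C: no observed back-door set.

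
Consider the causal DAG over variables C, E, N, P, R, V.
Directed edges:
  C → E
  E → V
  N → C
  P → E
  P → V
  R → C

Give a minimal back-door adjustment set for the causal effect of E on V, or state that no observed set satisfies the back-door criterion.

desc(E)\{E}={V}; candidates ⊆ {C,N,P,R}.
size 0: {}; under {} E still reaches {C,N,P,R,V} ∋ V.
{P}: E⊥V given {P} in G with E→· removed — back-door holds.

E→V: minimal back-door set {P}.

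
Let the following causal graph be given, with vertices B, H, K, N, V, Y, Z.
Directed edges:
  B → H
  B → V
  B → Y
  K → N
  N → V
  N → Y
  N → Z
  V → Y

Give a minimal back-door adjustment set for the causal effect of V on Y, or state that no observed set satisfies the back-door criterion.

V→Y: minimal back-door set {B, N}.

desc(V)\{V}={Y}; candidates ⊆ {B,H,K,N,Z}.
size 0: {}; under {} V still reaches {B,H,K,N,Y,Z} ∋ Y.
size 1: {B}, {H}, {K} …(+2); under {B} V still reaches {K,N,Y,Z} ∋ Y.
{B,N}: V⊥Y given {B,N} in G with V→· removed — back-door holds.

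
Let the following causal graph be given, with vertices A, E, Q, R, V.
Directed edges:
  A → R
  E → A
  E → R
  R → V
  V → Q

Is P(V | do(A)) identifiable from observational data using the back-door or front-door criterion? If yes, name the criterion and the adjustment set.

P(V|do(A)): backdoor, adjust for {E}.

desc(A)\{A}={Q,R,V}; candidates ⊆ {E}.
size 0: {}; under {} A still reaches {E,Q,R,V} ∋ V.
{E}: A⊥V given {E} in G with A→· removed — back-door holds.
P(V|do(A)) = Σ_{E} P(V|A,E)·P(E).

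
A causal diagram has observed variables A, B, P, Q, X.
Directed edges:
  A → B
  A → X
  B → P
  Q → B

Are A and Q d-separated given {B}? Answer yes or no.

Bayes-Ball from A | {B} reaches {Q,X}.
Q ∈ reach(A|{B}) ⇒ A ⊥̸ Q | {B}.

No — A and Q are d-connected given {B}.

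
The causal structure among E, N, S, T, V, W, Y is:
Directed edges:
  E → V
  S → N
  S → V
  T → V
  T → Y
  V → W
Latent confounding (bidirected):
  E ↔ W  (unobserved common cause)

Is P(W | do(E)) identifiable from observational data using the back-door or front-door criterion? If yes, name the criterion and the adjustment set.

P(W|do(E)): frontdoor, adjust for {V}.

desc(E)\{E}={V,W}; candidates ⊆ {N,S,T,Y}.
E↔W: latent back-door arc(s) into E.
size 0: {}; under {} E still reaches {W} ∋ W.
size 1: {N}, {S}, {T} …(+1); under {N} E still reaches {W} ∋ W.
size 2: {N,S}, {N,T}, {N,Y} …(+3); under {N,S} E still reaches {W} ∋ W.
E↔W cannot be blocked by any observed set — no back-door set.
{V}: (i) intercepts every directed E→W path; (ii) no back-door E→{V}; (iii) {E} blocks every back-door {V}→W. Front-door holds.
P(W|do(E)) = Σ_{V} P(V|E) Σ_{E'} P(W|V,E')P(E').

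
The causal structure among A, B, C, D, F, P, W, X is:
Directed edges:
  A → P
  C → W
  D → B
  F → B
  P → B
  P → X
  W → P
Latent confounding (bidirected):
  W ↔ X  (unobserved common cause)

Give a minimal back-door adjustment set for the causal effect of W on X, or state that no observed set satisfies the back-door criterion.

desc(W)\{W}={B,P,X}; candidates ⊆ {A,C,D,F}.
W↔X: latent back-door arc(s) into W.
size 0: {}; under {} W still reaches {C,X} ∋ X.
size 1: {A}, {C}, {D} …(+1); under {A} W still reaches {C,X} ∋ X.
size 2: {A,C}, {A,D}, {A,F} …(+3); under {A,C} W still reaches {X} ∋ X.
W↔X cannot be blocked by any observed set — no back-door set.

W→X: no observed back-door set.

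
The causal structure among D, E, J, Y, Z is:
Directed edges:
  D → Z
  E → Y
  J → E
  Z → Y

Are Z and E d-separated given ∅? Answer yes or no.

Bayes-Ball from Z | ∅ reaches {D,Y}.
E ∉ reach(Z|∅) ⇒ Z ⊥ E | ∅.

Yes — Z ⊥ E | ∅.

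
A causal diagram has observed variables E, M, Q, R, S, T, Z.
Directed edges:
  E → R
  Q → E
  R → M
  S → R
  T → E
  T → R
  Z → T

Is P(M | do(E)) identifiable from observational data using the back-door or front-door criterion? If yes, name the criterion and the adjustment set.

P(M|do(E)): backdoor, adjust for {T}.

desc(E)\{E}={M,R}; candidates ⊆ {Q,S,T,Z}.
size 0: {}; under {} E still reaches {M,Q,R,T,Z} ∋ M.
{T}: E⊥M given {T} in G with E→· removed — back-door holds.
P(M|do(E)) = Σ_{T} P(M|E,T)·P(T).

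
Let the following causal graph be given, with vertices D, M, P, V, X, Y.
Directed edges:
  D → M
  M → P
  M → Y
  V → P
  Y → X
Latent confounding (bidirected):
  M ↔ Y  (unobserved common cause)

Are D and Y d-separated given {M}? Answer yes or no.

Bayes-Ball from D | {M} reaches {X,Y}.
Y ∈ reach(D|{M}) ⇒ D ⊥̸ Y | {M}.

No — D and Y are d-connected given {M}.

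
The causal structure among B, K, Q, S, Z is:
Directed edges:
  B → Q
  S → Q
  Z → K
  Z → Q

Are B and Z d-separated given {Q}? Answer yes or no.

Bayes-Ball from B | {Q} reaches {K,S,Z}.
Z ∈ reach(B|{Q}) ⇒ B ⊥̸ Z | {Q}.

No — B and Z are d-connected given {Q}.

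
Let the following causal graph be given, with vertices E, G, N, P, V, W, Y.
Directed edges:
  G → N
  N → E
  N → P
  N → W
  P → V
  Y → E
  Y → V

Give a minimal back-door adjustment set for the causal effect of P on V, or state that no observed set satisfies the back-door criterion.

P→V: minimal back-door set ∅.

desc(P)\{P}={V}; candidates ⊆ {E,G,N,W,Y}.
∅: P⊥V given ∅ in G with P→· removed — back-door holds.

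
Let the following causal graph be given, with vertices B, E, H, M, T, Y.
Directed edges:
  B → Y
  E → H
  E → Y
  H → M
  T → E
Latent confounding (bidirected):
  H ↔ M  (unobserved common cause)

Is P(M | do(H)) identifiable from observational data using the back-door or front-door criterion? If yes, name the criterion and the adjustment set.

P(M|do(H)): not identifiable (no BD/FD set).

desc(H)\{H}={M}; candidates ⊆ {B,E,T,Y}.
H↔M: latent back-door arc(s) into H.
size 0: {}; under {} H still reaches {E,M,T,Y} ∋ M.
size 1: {B}, {E}, {T} …(+1); under {B} H still reaches {E,M,T,Y} ∋ M.
size 2: {B,E}, {B,T}, {B,Y} …(+3); under {B,E} H still reaches {M} ∋ M.
H↔M cannot be blocked by any observed set — no back-door set.
No mediator lies on a directed H→…→M path.
Neither criterion identifies P(M|do(H)) in this graph.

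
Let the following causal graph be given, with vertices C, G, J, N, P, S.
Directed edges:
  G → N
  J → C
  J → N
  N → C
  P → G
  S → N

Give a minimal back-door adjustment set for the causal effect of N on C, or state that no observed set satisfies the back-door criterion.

desc(N)\{N}={C}; candidates ⊆ {G,J,P,S}.
size 0: {}; under {} N still reaches {C,G,J,P,S} ∋ C.
{J}: N⊥C given {J} in G with N→· removed — back-door holds.

N→C: minimal back-door set {J}.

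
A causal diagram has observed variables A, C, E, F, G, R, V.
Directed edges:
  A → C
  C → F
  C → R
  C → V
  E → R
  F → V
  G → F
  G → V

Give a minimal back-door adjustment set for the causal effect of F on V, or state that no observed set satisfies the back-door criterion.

F→V: minimal back-door set {C, G}.

desc(F)\{F}={V}; candidates ⊆ {A,C,E,G,R}.
size 0: {}; under {} F still reaches {A,C,G,R,V} ∋ V.
size 1: {A}, {C}, {E} …(+2); under {A} F still reaches {C,G,R,V} ∋ V.
{C,G}: F⊥V given {C,G} in G with F→· removed — back-door holds.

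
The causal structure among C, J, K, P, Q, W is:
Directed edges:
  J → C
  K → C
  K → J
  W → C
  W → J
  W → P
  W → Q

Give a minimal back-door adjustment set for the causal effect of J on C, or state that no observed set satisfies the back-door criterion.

desc(J)\{J}={C}; candidates ⊆ {K,P,Q,W}.
size 0: {}; under {} J still reaches {C,K,P,Q,W} ∋ C.
size 1: {K}, {P}, {Q} …(+1); under {K} J still reaches {C,P,Q,W} ∋ C.
{K,W}: J⊥C given {K,W} in G with J→· removed — back-door holds.

J→C: minimal back-door set {K, W}.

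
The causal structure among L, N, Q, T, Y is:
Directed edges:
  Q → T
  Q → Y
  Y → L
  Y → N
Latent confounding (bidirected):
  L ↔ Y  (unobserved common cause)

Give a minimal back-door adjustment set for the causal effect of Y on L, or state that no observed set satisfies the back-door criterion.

desc(Y)\{Y}={L,N}; candidates ⊆ {Q,T}.
Y↔L: latent back-door arc(s) into Y.
size 0: {}; under {} Y still reaches {L,Q,T} ∋ L.
size 1: {Q}, {T}; under {Q} Y still reaches {L} ∋ L.
size 2: {Q,T}; under {Q,T} Y still reaches {L} ∋ L.
Y↔L cannot be blocked by any observed set — no back-door set.

Y→L: no observed back-door set.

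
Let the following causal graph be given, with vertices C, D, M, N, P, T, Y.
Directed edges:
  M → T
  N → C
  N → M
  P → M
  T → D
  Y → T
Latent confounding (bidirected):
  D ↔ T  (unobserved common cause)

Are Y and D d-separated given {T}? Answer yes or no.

Bayes-Ball from Y | {T} reaches {C,D,M,N,P}.
D ∈ reach(Y|{T}) ⇒ Y ⊥̸ D | {T}.

No — Y and D are d-connected given {T}.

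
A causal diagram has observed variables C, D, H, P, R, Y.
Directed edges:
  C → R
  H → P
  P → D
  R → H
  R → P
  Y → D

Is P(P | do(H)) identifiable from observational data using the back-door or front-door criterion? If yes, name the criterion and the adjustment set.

desc(H)\{H}={D,P}; candidates ⊆ {C,R,Y}.
size 0: {}; under {} H still reaches {C,D,P,R} ∋ P.
{R}: H⊥P given {R} in G with H→· removed — back-door holds.
P(P|do(H)) = Σ_{R} P(P|H,R)·P(R).

P(P|do(H)): backdoor, adjust for {R}.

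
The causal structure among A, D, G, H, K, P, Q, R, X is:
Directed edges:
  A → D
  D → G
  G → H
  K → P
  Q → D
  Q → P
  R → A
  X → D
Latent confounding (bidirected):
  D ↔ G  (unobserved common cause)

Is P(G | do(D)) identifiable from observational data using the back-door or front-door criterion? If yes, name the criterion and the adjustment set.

P(G|do(D)): not identifiable (no BD/FD set).

desc(D)\{D}={G,H}; candidates ⊆ {A,K,P,Q,R,X}.
D↔G: latent back-door arc(s) into D.
size 0: {}; under {} D still reaches {A,G,H,P,Q,R,X} ∋ G.
size 1: {A}, {K}, {P} …(+3); under {A} D still reaches {G,H,P,Q,X} ∋ G.
size 2: {A,K}, {A,P}, {A,Q} …(+12); under {A,K} D still reaches {G,H,P,Q,X} ∋ G.
D↔G cannot be blocked by any observed set — no back-door set.
No mediator lies on a directed D→…→G path.
Neither criterion identifies P(G|do(D)) in this graph.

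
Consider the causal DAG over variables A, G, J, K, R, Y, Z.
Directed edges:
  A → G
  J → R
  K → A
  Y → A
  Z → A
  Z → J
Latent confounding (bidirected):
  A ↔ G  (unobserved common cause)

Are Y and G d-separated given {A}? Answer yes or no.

No — Y and G are d-connected given {A}.

Bayes-Ball from Y | {A} reaches {G,J,K,R,Z}.
G ∈ reach(Y|{A}) ⇒ Y ⊥̸ G | {A}.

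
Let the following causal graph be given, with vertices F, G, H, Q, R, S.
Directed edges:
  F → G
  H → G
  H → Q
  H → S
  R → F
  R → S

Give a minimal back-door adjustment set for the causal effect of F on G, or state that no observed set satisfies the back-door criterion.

desc(F)\{F}={G}; candidates ⊆ {H,Q,R,S}.
∅: F⊥G given ∅ in G with F→· removed — back-door holds.

F→G: minimal back-door set ∅.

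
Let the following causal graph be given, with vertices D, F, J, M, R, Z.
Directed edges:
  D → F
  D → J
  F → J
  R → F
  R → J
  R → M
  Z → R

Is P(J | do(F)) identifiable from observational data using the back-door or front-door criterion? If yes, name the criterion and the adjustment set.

P(J|do(F)): backdoor, adjust for {D, R}.

desc(F)\{F}={J}; candidates ⊆ {D,M,R,Z}.
size 0: {}; under {} F still reaches {D,J,M,R,Z} ∋ J.
size 1: {D}, {M}, {R} …(+1); under {D} F still reaches {J,M,R,Z} ∋ J.
{D,R}: F⊥J given {D,R} in G with F→· removed — back-door holds.
P(J|do(F)) = Σ_{D,R} P(J|F,D,R)·P(D,R).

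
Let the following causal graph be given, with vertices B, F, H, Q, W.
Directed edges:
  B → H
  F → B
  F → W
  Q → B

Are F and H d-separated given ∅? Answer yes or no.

Bayes-Ball from F | ∅ reaches {B,H,W}.
H ∈ reach(F|∅) ⇒ F ⊥̸ H | ∅.

No — F and H are d-connected given ∅.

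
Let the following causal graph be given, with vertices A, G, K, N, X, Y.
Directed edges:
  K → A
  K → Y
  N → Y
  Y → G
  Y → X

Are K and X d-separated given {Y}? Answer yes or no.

Yes — K ⊥ X | {Y}.

Bayes-Ball from K | {Y} reaches {A,N}.
X ∉ reach(K|{Y}) ⇒ K ⊥ X | {Y}.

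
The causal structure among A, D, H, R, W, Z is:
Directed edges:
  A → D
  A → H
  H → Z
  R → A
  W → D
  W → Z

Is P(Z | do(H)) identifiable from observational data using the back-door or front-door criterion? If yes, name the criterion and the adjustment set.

P(Z|do(H)): backdoor, adjust for ∅.

desc(H)\{H}={Z}; candidates ⊆ {A,D,R,W}.
∅: H⊥Z given ∅ in G with H→· removed — back-door holds.
P(Z|do(H)) = P(Z|H) — no adjustment needed.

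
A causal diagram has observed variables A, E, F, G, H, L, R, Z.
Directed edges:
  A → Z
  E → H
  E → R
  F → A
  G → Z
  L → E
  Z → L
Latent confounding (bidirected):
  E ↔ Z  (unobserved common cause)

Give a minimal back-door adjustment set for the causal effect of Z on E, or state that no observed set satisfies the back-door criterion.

Z→E: no observed back-door set.

desc(Z)\{Z}={E,H,L,R}; candidates ⊆ {A,F,G}.
Z↔E: latent back-door arc(s) into Z.
size 0: {}; under {} Z still reaches {A,E,F,G,H,R} ∋ E.
size 1: {A}, {F}, {G}; under {A} Z still reaches {E,G,H,R} ∋ E.
size 2: {A,F}, {A,G}, {F,G}; under {A,F} Z still reaches {E,G,H,R} ∋ E.
Z↔E cannot be blocked by any observed set — no back-door set.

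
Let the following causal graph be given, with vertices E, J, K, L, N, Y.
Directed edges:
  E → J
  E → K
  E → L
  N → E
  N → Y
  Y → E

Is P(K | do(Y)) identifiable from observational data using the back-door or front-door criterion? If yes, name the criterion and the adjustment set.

desc(Y)\{Y}={E,J,K,L}; candidates ⊆ {N}.
size 0: {}; under {} Y still reaches {E,J,K,L,N} ∋ K.
{N}: Y⊥K given {N} in G with Y→· removed — back-door holds.
P(K|do(Y)) = Σ_{N} P(K|Y,N)·P(N).

P(K|do(Y)): backdoor, adjust for {N}.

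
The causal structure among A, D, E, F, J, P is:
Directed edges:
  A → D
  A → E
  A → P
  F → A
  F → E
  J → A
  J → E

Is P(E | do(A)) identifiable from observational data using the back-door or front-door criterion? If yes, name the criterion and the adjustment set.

desc(A)\{A}={D,E,P}; candidates ⊆ {F,J}.
size 0: {}; under {} A still reaches {E,F,J} ∋ E.
size 1: {F}, {J}; under {F} A still reaches {E,J} ∋ E.
{F,J}: A⊥E given {F,J} in G with A→· removed — back-door holds.
P(E|do(A)) = Σ_{F,J} P(E|A,F,J)·P(F,J).

P(E|do(A)): backdoor, adjust for {F, J}.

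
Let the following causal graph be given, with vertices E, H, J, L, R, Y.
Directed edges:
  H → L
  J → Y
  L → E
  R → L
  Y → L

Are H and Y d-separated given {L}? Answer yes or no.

Bayes-Ball from H | {L} reaches {J,R,Y}.
Y ∈ reach(H|{L}) ⇒ H ⊥̸ Y | {L}.

No — H and Y are d-connected given {L}.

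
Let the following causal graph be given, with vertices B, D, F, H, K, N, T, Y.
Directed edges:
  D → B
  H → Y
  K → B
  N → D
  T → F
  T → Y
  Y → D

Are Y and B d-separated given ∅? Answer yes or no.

No — Y and B are d-connected given ∅.

Bayes-Ball from Y | ∅ reaches {B,D,F,H,T}.
B ∈ reach(Y|∅) ⇒ Y ⊥̸ B | ∅.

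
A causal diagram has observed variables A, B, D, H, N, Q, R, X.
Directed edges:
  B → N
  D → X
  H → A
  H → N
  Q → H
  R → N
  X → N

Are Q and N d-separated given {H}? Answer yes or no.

Bayes-Ball from Q | {H} reaches ∅.
N ∉ reach(Q|{H}) ⇒ Q ⊥ N | {H}.

Yes — Q ⊥ N | {H}.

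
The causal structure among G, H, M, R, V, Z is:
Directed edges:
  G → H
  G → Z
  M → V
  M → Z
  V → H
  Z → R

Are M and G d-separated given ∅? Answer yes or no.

Yes — M ⊥ G | ∅.

Bayes-Ball from M | ∅ reaches {H,R,V,Z}.
G ∉ reach(M|∅) ⇒ M ⊥ G | ∅.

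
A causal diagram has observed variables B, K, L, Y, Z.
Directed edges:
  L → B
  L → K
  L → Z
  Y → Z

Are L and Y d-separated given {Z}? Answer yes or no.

No — L and Y are d-connected given {Z}.

Bayes-Ball from L | {Z} reaches {B,K,Y}.
Y ∈ reach(L|{Z}) ⇒ L ⊥̸ Y | {Z}.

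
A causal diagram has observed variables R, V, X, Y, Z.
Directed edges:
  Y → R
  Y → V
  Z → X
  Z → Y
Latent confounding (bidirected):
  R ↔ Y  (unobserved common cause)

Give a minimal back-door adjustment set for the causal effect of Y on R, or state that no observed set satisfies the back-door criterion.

Y→R: no observed back-door set.

desc(Y)\{Y}={R,V}; candidates ⊆ {X,Z}.
Y↔R: latent back-door arc(s) into Y.
size 0: {}; under {} Y still reaches {R,X,Z} ∋ R.
size 1: {X}, {Z}; under {X} Y still reaches {R,Z} ∋ R.
size 2: {X,Z}; under {X,Z} Y still reaches {R} ∋ R.
Y↔R cannot be blocked by any observed set — no back-door set.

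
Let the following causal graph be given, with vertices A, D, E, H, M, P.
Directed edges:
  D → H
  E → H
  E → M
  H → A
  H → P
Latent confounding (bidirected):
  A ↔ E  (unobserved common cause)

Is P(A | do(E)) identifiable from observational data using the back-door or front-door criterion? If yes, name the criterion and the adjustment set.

desc(E)\{E}={A,H,M,P}; candidates ⊆ {D}.
E↔A: latent back-door arc(s) into E.
size 0: {}; under {} E still reaches {A} ∋ A.
size 1: {D}; under {D} E still reaches {A} ∋ A.
E↔A cannot be blocked by any observed set — no back-door set.
{H}: (i) intercepts every directed E→A path; (ii) no back-door E→{H}; (iii) {E} blocks every back-door {H}→A. Front-door holds.
P(A|do(E)) = Σ_{H} P(H|E) Σ_{E'} P(A|H,E')P(E').

P(A|do(E)): frontdoor, adjust for {H}.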